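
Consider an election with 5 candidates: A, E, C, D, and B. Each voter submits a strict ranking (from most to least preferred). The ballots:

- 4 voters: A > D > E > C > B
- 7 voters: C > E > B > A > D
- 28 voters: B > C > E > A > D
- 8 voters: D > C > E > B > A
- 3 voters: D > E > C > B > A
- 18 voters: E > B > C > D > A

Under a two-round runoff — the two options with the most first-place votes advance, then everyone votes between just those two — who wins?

E

Round 1 first-place votes: A 4, E 18, C 7, D 11, B 28.
B and E advance.
Runoff: B is preferred to E by 28 voters; E by 40.
E wins the runoff.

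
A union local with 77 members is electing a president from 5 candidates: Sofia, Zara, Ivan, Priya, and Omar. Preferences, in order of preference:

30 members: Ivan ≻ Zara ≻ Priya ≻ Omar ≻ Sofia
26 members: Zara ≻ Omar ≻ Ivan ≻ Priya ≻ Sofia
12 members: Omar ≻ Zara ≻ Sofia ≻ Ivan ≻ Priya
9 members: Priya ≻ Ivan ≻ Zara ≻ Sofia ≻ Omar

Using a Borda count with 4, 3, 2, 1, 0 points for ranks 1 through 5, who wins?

Zara

Sofia: 30·0 + 26·0 + 12·2 + 9·1 = 33
Zara: 30·3 + 26·4 + 12·3 + 9·2 = 248
Ivan: 30·4 + 26·2 + 12·1 + 9·3 = 211
Priya: 30·2 + 26·1 + 12·0 + 9·4 = 122
Omar: 30·1 + 26·3 + 12·4 + 9·0 = 156
Zara has the highest Borda score (248).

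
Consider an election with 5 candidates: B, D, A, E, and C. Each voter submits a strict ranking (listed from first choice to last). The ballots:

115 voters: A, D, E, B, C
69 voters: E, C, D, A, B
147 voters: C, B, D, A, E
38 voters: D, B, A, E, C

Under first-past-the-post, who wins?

C

First-place votes: B 0, D 38, A 115, E 69, C 147.
C has the most first-place votes.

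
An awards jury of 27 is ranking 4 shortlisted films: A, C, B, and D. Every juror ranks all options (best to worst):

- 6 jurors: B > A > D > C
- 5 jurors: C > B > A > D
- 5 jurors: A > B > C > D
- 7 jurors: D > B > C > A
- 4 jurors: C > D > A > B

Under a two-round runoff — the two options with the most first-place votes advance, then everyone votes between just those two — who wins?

C

Round 1 first-place votes: A 5, C 9, B 6, D 7.
C and D advance.
Runoff: C is preferred to D by 14 voters; D by 13.
C wins the runoff.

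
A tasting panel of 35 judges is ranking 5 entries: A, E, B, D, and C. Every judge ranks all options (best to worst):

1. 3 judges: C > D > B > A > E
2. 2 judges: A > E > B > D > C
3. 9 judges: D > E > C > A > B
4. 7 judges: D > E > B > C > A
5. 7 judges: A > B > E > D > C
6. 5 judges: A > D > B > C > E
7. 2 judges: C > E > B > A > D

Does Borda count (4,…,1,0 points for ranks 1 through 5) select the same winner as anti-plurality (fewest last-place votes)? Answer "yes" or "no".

Borda — scores: A 70, E 74, B 59, D 97, C 50. Winner: D.
Anti-plurality — last-place votes: A 7, E 8, B 9, D 2, C 9. Winner: D.
The two methods agree.

yes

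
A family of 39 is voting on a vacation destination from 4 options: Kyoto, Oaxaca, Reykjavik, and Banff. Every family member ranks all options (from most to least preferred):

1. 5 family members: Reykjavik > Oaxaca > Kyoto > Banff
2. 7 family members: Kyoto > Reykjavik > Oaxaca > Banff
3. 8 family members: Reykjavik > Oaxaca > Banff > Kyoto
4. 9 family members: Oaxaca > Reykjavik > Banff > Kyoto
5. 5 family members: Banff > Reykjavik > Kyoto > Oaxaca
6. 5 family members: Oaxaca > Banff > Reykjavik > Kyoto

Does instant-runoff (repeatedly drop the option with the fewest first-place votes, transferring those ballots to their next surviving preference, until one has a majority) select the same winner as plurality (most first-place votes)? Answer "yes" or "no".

Instant-runoff — R1 Kyoto 7, Oaxaca 14, Reykjavik 13, Banff 5 (Banff out); R2 Kyoto 7, Oaxaca 14, Reykjavik 18 (Kyoto out); R3 Oaxaca 14, Reykjavik 25 (Reykjavik winner). Winner: Reykjavik.
Plurality — first-place votes: Kyoto 7, Oaxaca 14, Reykjavik 13, Banff 5. Winner: Oaxaca.
The two methods disagree.

no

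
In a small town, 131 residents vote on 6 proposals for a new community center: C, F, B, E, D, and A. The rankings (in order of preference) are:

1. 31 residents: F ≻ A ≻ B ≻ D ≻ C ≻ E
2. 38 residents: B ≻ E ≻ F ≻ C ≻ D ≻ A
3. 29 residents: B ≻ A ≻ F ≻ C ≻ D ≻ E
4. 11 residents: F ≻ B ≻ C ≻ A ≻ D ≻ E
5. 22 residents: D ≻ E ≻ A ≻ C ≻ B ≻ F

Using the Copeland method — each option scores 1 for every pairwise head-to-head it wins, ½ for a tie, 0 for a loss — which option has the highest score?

B

C: beats E and D; loses to F, B, and A → score 2.
F: beats C, E, D, and A; loses to B → score 4.
B: beats C, F, E, D, and A → score 5.
E: loses to C, F, B, D, and A → score 0.
D: beats E; loses to C, F, B, and A → score 1.
A: beats C, E, and D; loses to F and B → score 3.
B has the best pairwise record.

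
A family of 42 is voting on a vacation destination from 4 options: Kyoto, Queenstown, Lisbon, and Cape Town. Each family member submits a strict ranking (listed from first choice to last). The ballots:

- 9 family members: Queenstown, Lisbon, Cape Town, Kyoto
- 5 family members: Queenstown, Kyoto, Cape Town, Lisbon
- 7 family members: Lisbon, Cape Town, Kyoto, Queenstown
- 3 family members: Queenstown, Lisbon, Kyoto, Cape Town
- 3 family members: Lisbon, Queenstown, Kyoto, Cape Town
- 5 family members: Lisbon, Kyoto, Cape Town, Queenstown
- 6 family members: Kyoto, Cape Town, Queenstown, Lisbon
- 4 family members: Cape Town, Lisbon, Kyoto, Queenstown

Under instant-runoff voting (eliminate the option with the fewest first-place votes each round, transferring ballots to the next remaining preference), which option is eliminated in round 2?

Round 1: Kyoto 6, Queenstown 17, Lisbon 15, Cape Town 4. Eliminate Cape Town.
Round 2: Kyoto 6, Queenstown 17, Lisbon 19. Eliminate Kyoto.

Kyoto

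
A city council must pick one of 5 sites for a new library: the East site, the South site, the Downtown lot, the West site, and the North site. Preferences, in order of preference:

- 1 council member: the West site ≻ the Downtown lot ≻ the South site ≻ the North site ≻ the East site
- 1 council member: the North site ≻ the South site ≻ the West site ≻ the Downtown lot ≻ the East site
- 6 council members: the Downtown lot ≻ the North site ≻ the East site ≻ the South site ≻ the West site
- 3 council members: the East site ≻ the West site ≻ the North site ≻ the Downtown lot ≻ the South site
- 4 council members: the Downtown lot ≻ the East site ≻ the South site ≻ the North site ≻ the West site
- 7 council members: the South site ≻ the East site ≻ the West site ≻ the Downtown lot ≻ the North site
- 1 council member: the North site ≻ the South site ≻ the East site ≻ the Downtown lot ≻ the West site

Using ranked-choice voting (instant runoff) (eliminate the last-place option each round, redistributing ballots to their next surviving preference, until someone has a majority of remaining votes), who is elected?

Round 1: the East site 3, the South site 7, the Downtown lot 10, the West site 1, the North site 2. Eliminate the West site.
Round 2: the East site 3, the South site 7, the Downtown lot 11, the North site 2. Eliminate the North site.
Round 3: the East site 3, the South site 9, the Downtown lot 11. Eliminate the East site.
Round 4: the South site 9, the Downtown lot 14. The Downtown lot has a majority.

the Downtown lot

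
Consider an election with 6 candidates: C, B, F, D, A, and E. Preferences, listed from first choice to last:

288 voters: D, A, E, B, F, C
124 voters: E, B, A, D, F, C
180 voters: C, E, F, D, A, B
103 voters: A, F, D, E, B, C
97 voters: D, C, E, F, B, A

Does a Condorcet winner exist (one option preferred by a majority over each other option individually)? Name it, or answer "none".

D

D vs C: 612–180 for D.
D vs B: 668–124 for D.
D vs F: 509–283 for D.
D vs A: 565–227 for D.
D vs E: 488–304 for D.
D beats every other option head-to-head.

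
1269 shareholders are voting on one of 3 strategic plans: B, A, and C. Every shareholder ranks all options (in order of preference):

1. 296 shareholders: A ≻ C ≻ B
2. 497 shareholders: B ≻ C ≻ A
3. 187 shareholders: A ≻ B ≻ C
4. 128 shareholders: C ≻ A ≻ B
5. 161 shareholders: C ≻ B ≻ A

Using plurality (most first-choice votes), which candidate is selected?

B

First-place votes: B 497, A 483, C 289.
B has the most first-place votes.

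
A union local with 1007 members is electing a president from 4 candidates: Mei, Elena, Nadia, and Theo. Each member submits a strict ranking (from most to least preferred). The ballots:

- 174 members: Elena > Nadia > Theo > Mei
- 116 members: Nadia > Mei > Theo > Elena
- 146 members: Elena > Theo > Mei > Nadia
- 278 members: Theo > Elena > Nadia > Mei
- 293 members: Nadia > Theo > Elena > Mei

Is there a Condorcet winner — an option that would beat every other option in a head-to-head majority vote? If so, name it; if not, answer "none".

Checking pairwise contests:
Elena beats Mei 891–116.
Theo beats Elena 687–320.
Elena beats Nadia 598–409.
Nadia beats Theo 583–424.
Every option loses at least one head-to-head, so there is no Condorcet winner.

none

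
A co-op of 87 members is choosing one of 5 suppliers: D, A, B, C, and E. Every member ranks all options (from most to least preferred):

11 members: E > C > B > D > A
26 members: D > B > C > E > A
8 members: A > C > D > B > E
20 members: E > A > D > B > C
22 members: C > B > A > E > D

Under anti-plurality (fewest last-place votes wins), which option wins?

Last-place votes: D 22, A 37, B 0, C 20, E 8.
B is ranked last by the fewest voters, so B wins.

B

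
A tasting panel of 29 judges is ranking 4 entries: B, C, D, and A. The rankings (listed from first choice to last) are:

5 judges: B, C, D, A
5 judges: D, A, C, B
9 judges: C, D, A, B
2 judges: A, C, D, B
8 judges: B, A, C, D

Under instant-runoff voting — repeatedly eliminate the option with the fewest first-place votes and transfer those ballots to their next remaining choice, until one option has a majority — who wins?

Round 1: B 13, C 9, D 5, A 2. Eliminate A.
Round 2: B 13, C 11, D 5. Eliminate D.
Round 3: B 13, C 16. C has a majority.

C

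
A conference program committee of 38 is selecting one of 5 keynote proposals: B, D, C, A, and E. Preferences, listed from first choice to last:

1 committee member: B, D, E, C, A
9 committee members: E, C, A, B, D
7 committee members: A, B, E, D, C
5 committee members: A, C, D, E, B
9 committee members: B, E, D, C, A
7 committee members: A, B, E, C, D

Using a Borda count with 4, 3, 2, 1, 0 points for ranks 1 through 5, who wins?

B: 1·4 + 9·1 + 7·3 + 5·0 + 9·4 + 7·3 = 91
D: 1·3 + 9·0 + 7·1 + 5·2 + 9·2 + 7·0 = 38
C: 1·1 + 9·3 + 7·0 + 5·3 + 9·1 + 7·1 = 59
A: 1·0 + 9·2 + 7·4 + 5·4 + 9·0 + 7·4 = 94
E: 1·2 + 9·4 + 7·2 + 5·1 + 9·3 + 7·2 = 98
E has the highest Borda score (98).

E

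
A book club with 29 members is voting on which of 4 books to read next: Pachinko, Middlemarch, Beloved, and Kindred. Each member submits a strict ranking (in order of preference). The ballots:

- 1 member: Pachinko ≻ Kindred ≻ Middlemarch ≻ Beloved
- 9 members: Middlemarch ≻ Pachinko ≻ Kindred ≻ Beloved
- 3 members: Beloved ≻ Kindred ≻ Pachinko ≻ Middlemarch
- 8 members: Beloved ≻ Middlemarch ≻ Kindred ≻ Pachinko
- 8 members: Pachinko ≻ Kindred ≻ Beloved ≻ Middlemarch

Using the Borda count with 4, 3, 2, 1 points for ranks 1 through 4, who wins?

Pachinko

Pachinko: 1·4 + 9·3 + 3·2 + 8·1 + 8·4 = 77
Middlemarch: 1·2 + 9·4 + 3·1 + 8·3 + 8·1 = 73
Beloved: 1·1 + 9·1 + 3·4 + 8·4 + 8·2 = 70
Kindred: 1·3 + 9·2 + 3·3 + 8·2 + 8·3 = 70
Pachinko has the highest Borda score (77).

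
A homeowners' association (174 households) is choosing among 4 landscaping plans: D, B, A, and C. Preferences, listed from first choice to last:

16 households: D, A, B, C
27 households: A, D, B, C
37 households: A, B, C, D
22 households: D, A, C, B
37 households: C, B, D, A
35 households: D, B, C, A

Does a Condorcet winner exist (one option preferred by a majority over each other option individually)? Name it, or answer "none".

D vs B: 100–74 for D.
D vs A: 110–64 for D.
D vs C: 100–74 for D.
D beats every other option head-to-head.

D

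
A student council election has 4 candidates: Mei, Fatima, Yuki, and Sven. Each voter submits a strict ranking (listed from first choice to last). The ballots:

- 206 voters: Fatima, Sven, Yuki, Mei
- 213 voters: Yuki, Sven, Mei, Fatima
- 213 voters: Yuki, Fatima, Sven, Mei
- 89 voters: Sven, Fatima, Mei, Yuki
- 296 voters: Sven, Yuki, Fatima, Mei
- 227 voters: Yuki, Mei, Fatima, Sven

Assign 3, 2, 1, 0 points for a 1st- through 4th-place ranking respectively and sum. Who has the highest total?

Mei: 206·0 + 213·1 + 213·0 + 89·1 + 296·0 + 227·2 = 756
Fatima: 206·3 + 213·0 + 213·2 + 89·2 + 296·1 + 227·1 = 1745
Yuki: 206·1 + 213·3 + 213·3 + 89·0 + 296·2 + 227·3 = 2757
Sven: 206·2 + 213·2 + 213·1 + 89·3 + 296·3 + 227·0 = 2206
Yuki has the highest Borda score (2757).

Yuki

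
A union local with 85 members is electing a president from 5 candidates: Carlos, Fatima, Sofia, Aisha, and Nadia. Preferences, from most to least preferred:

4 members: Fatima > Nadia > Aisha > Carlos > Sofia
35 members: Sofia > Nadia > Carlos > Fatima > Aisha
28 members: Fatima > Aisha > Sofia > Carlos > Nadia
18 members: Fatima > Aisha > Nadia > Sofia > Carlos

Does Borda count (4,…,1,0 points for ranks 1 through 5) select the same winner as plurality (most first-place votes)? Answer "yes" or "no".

Borda — scores: Carlos 102, Fatima 235, Sofia 214, Aisha 146, Nadia 153. Winner: Fatima.
Plurality — first-place votes: Carlos 0, Fatima 50, Sofia 35, Aisha 0, Nadia 0. Winner: Fatima.
The two methods agree.

yes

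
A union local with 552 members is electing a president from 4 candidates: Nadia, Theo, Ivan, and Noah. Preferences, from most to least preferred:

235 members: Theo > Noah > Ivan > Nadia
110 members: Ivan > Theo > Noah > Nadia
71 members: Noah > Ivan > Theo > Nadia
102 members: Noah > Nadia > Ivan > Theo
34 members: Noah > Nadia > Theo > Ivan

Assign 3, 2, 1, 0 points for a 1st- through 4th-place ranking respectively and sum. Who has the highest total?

Noah

Nadia: 235·0 + 110·0 + 71·0 + 102·2 + 34·2 = 272
Theo: 235·3 + 110·2 + 71·1 + 102·0 + 34·1 = 1030
Ivan: 235·1 + 110·3 + 71·2 + 102·1 + 34·0 = 809
Noah: 235·2 + 110·1 + 71·3 + 102·3 + 34·3 = 1201
Noah has the highest Borda score (1201).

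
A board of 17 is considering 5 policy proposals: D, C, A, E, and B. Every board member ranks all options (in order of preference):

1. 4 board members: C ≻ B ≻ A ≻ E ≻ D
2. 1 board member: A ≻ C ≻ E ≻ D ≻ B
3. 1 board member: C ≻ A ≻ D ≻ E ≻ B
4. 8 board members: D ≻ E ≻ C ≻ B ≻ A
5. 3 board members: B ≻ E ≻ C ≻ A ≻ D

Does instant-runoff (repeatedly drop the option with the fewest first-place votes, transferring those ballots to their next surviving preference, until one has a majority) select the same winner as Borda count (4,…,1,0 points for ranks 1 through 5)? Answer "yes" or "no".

Instant-runoff — R1 D 8, C 5, A 1, E 0, B 3 (E out); R2 D 8, C 5, A 1, B 3 (A out); R3 D 8, C 6, B 3 (B out); R4 D 8, C 9 (C winner). Winner: C.
Borda — scores: D 35, C 45, A 18, E 40, B 32. Winner: C.
The two methods agree.

yes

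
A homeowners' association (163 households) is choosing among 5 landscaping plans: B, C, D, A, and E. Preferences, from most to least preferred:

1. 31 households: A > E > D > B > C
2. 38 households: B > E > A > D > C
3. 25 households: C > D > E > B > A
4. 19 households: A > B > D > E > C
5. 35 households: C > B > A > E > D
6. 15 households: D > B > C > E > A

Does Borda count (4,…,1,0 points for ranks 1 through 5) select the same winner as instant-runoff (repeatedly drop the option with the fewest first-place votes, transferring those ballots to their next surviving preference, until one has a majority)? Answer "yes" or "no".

Borda — scores: B 415, C 270, D 273, A 346, E 326. Winner: B.
Instant-runoff — R1 B 38, C 60, D 15, A 50, E 0 (E out); R2 B 38, C 60, D 15, A 50 (D out); R3 B 53, C 60, A 50 (A out); R4 B 103, C 60 (B winner). Winner: B.
The two methods agree.

yes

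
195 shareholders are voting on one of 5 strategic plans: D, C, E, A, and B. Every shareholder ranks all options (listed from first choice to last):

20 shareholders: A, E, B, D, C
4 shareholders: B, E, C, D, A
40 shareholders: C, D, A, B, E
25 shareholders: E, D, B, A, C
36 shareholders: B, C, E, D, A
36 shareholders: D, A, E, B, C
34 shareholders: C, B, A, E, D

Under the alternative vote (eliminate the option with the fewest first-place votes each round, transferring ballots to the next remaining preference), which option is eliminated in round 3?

B

Round 1: D 36, C 74, E 25, A 20, B 40. Eliminate A.
Round 2: D 36, C 74, E 45, B 40. Eliminate D.
Round 3: C 74, E 81, B 40. Eliminate B.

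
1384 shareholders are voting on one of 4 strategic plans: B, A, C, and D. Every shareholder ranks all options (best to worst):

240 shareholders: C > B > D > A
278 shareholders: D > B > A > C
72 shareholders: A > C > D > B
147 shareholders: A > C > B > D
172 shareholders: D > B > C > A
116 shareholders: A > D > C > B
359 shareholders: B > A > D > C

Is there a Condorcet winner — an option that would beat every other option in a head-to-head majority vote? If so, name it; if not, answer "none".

B vs A: 1049–335 for B.
B vs C: 809–575 for B.
B vs D: 746–638 for B.
B beats every other option head-to-head.

B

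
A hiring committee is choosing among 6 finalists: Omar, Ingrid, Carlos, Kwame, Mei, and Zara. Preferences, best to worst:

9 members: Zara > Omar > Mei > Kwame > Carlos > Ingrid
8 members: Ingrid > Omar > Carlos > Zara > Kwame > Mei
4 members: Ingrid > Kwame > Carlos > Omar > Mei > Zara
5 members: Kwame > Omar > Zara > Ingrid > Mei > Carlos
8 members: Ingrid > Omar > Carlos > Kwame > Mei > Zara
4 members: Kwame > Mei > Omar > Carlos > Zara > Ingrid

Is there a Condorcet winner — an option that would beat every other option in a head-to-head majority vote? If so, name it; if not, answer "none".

Ingrid vs Omar: 20–18 for Ingrid.
Ingrid vs Carlos: 25–13 for Ingrid.
Ingrid vs Kwame: 20–18 for Ingrid.
Ingrid vs Mei: 25–13 for Ingrid.
Ingrid vs Zara: 20–18 for Ingrid.
Ingrid beats every other option head-to-head.

Ingrid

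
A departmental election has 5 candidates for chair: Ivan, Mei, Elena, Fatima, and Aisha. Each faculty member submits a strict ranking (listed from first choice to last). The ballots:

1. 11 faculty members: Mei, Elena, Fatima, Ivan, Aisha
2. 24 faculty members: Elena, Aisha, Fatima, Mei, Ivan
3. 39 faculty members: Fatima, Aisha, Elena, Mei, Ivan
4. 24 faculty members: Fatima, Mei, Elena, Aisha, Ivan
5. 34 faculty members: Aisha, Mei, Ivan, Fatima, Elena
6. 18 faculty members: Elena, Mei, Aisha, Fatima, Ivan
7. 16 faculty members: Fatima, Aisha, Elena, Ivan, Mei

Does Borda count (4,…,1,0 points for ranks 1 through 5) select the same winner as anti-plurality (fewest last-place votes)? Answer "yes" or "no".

Borda — scores: Ivan 95, Mei 335, Elena 359, Fatima 438, Aisha 433. Winner: Fatima.
Anti-plurality — last-place votes: Ivan 105, Mei 16, Elena 34, Fatima 0, Aisha 11. Winner: Fatima.
The two methods agree.

yes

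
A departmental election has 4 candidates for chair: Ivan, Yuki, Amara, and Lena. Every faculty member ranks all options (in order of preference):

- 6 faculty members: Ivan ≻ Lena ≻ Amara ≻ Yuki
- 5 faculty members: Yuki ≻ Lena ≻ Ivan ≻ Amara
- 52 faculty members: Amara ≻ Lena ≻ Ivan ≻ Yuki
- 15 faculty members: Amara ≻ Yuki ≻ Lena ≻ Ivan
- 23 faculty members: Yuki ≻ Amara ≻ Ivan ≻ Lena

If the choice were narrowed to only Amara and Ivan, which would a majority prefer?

Amara

Voters preferring Amara to Ivan: 90; preferring Ivan to Amara: 11.
Amara wins the head-to-head.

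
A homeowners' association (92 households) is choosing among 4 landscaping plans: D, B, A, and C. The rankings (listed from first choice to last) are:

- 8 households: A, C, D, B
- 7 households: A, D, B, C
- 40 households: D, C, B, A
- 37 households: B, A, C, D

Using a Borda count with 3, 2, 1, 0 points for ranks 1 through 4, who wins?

D: 8·1 + 7·2 + 40·3 + 37·0 = 142
B: 8·0 + 7·1 + 40·1 + 37·3 = 158
A: 8·3 + 7·3 + 40·0 + 37·2 = 119
C: 8·2 + 7·0 + 40·2 + 37·1 = 133
B has the highest Borda score (158).

B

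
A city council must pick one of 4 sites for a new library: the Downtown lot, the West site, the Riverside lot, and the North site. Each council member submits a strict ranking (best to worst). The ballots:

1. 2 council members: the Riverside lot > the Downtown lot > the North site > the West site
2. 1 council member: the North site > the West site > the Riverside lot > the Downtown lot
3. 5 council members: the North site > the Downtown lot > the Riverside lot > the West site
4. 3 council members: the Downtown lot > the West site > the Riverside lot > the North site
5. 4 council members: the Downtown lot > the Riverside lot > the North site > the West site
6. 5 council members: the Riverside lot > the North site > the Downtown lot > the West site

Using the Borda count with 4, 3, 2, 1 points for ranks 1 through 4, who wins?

the Downtown lot: 2·3 + 1·1 + 5·3 + 3·4 + 4·4 + 5·2 = 60
the West site: 2·1 + 1·3 + 5·1 + 3·3 + 4·1 + 5·1 = 28
the Riverside lot: 2·4 + 1·2 + 5·2 + 3·2 + 4·3 + 5·4 = 58
the North site: 2·2 + 1·4 + 5·4 + 3·1 + 4·2 + 5·3 = 54
the Downtown lot has the highest Borda score (60).

the Downtown lot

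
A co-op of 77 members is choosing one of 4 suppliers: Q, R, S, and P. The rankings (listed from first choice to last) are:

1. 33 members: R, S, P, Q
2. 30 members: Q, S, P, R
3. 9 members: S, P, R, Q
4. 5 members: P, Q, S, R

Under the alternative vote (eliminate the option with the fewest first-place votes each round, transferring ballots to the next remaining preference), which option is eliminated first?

Round 1: Q 30, R 33, S 9, P 5. Eliminate P.

P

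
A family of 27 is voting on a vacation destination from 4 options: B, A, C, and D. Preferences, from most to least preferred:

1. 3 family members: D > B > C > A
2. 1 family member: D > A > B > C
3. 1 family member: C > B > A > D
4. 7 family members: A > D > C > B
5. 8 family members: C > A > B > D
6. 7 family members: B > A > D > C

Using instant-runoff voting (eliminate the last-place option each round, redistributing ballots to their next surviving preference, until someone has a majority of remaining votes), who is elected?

Round 1: B 7, A 7, C 9, D 4. Eliminate D.
Round 2: B 10, A 8, C 9. Eliminate A.
Round 3: B 11, C 16. C has a majority.

C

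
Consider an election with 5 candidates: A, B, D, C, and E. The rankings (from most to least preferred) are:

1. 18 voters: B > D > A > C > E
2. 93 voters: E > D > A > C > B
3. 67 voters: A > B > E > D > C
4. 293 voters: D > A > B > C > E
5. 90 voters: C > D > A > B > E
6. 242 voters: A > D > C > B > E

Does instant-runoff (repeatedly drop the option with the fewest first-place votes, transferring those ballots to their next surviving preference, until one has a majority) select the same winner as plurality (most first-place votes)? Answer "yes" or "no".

no

Instant-runoff — R1 A 309, B 18, D 293, C 90, E 93 (B out); R2 A 309, D 311, C 90, E 93 (C out); R3 A 309, D 401, E 93 (E out); R4 A 309, D 494 (D winner). Winner: D.
Plurality — first-place votes: A 309, B 18, D 293, C 90, E 93. Winner: A.
The two methods disagree.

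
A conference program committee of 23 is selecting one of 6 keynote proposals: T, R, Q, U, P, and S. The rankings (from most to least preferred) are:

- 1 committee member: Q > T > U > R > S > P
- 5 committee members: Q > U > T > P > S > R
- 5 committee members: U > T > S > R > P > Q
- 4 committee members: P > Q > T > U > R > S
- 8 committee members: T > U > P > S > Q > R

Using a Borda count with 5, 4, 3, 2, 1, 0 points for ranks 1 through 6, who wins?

T: 1·4 + 5·3 + 5·4 + 4·3 + 8·5 = 91
R: 1·2 + 5·0 + 5·2 + 4·1 + 8·0 = 16
Q: 1·5 + 5·5 + 5·0 + 4·4 + 8·1 = 54
U: 1·3 + 5·4 + 5·5 + 4·2 + 8·4 = 88
P: 1·0 + 5·2 + 5·1 + 4·5 + 8·3 = 59
S: 1·1 + 5·1 + 5·3 + 4·0 + 8·2 = 37
T has the highest Borda score (91).

T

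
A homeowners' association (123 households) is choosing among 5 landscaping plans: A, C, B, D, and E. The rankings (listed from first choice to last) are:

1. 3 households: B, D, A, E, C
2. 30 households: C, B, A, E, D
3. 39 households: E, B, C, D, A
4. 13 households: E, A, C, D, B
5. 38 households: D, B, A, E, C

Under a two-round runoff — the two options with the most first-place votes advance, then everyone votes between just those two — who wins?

Round 1 first-place votes: A 0, C 30, B 3, D 38, E 52.
E and D advance.
Runoff: E is preferred to D by 82 voters; D by 41.
E wins the runoff.

E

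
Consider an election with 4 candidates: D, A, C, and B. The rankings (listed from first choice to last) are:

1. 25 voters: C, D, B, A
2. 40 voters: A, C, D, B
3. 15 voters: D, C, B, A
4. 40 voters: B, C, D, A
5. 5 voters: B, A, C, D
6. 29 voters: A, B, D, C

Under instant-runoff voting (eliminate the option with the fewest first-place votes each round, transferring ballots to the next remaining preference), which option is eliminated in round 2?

Round 1: D 15, A 69, C 25, B 45. Eliminate D.
Round 2: A 69, C 40, B 45. Eliminate C.

C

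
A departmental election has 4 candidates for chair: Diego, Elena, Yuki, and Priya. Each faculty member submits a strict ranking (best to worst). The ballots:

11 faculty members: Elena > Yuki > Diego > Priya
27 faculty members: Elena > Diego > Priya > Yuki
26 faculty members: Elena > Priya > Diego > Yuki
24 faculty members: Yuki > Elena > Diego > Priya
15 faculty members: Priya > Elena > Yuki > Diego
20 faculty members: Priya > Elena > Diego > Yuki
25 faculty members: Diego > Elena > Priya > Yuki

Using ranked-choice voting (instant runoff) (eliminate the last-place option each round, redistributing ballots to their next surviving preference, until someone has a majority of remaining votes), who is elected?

Round 1: Diego 25, Elena 64, Yuki 24, Priya 35. Eliminate Yuki.
Round 2: Diego 25, Elena 88, Priya 35. Elena has a majority.

Elena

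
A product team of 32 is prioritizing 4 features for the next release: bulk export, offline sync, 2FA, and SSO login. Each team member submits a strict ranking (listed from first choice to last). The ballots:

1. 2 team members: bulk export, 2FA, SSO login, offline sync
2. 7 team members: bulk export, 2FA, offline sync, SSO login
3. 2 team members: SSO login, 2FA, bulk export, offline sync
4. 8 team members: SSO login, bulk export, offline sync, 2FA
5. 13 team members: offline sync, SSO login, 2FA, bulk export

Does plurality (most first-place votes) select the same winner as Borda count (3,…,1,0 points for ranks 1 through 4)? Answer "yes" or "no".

no

Plurality — first-place votes: bulk export 9, offline sync 13, 2FA 0, SSO login 10. Winner: offline sync.
Borda — scores: bulk export 45, offline sync 54, 2FA 35, SSO login 58. Winner: SSO login.
The two methods disagree.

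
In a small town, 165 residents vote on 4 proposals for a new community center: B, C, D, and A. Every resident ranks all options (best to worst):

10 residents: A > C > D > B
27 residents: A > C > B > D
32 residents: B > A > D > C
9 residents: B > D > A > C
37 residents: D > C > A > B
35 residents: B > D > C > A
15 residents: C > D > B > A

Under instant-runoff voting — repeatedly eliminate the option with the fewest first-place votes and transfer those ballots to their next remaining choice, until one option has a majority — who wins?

Round 1: B 76, C 15, D 37, A 37. Eliminate C.
Round 2: B 76, D 52, A 37. Eliminate A.
Round 3: B 103, D 62. B has a majority.

B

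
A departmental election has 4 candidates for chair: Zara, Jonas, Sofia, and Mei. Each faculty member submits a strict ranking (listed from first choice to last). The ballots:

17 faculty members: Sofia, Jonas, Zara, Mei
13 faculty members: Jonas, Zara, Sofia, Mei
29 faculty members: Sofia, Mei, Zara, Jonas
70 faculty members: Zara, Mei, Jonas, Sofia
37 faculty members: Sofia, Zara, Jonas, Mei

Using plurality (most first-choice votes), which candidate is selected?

Sofia

First-place votes: Zara 70, Jonas 13, Sofia 83, Mei 0.
Sofia has the most first-place votes.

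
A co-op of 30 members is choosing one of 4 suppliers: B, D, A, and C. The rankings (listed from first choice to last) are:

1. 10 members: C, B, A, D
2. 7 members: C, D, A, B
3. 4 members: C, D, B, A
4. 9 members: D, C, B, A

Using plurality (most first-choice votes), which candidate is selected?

C

First-place votes: B 0, D 9, A 0, C 21.
C has the most first-place votes.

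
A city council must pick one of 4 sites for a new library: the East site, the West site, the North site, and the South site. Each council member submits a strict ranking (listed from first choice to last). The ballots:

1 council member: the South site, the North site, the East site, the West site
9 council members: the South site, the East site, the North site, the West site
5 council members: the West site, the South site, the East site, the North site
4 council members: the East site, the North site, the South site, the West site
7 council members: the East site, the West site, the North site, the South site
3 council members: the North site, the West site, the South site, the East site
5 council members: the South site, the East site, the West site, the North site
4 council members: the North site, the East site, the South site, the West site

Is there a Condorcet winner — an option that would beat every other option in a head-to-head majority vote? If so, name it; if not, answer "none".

the South site vs the East site: 23–15 for the South site.
the South site vs the West site: 23–15 for the South site.
the South site vs the North site: 20–18 for the South site.
the South site beats every other option head-to-head.

the South site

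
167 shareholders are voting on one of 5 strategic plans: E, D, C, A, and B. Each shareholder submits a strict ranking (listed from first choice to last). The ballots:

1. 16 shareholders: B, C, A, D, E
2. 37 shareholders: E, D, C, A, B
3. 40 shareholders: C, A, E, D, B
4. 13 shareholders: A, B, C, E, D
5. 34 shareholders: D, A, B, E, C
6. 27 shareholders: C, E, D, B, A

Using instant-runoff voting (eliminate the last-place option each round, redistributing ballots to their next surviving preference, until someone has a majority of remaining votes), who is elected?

C

Round 1: E 37, D 34, C 67, A 13, B 16. Eliminate A.
Round 2: E 37, D 34, C 67, B 29. Eliminate B.
Round 3: E 37, D 34, C 96. C has a majority.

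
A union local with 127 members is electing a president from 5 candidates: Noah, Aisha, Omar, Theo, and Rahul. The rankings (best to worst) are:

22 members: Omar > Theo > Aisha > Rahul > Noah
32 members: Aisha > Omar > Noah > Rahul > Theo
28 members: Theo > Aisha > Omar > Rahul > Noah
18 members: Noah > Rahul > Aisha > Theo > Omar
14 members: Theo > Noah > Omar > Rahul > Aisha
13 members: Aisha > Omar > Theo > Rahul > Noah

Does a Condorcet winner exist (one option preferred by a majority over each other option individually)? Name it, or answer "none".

none

Checking pairwise contests:
Aisha beats Noah 95–32.
Theo beats Aisha 64–63.
Aisha beats Omar 91–36.
Omar beats Theo 67–60.
Noah beats Rahul 64–63.
Every option loses at least one head-to-head, so there is no Condorcet winner.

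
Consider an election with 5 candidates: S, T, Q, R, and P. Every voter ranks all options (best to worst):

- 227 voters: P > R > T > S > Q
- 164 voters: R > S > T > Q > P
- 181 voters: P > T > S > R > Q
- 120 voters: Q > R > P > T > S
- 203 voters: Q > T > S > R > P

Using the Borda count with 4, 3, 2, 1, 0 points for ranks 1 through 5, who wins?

S: 227·1 + 164·3 + 181·2 + 120·0 + 203·2 = 1487
T: 227·2 + 164·2 + 181·3 + 120·1 + 203·3 = 2054
Q: 227·0 + 164·1 + 181·0 + 120·4 + 203·4 = 1456
R: 227·3 + 164·4 + 181·1 + 120·3 + 203·1 = 2081
P: 227·4 + 164·0 + 181·4 + 120·2 + 203·0 = 1872
R has the highest Borda score (2081).

R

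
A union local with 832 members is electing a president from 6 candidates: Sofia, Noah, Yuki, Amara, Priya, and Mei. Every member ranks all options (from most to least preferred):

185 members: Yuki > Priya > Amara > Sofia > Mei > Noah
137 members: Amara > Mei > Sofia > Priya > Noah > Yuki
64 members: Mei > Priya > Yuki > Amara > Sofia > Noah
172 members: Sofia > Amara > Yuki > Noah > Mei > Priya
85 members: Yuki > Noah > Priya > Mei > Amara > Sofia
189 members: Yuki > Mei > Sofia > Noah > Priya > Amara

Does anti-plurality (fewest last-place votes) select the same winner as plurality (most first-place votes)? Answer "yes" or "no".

Anti-plurality — last-place votes: Sofia 85, Noah 249, Yuki 137, Amara 189, Priya 172, Mei 0. Winner: Mei.
Plurality — first-place votes: Sofia 172, Noah 0, Yuki 459, Amara 137, Priya 0, Mei 64. Winner: Yuki.
The two methods disagree.

no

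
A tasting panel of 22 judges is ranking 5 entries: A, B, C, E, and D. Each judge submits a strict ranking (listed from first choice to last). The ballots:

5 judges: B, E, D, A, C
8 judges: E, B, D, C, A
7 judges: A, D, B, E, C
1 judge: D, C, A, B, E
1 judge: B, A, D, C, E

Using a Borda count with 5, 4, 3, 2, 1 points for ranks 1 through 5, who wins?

A: 5·2 + 8·1 + 7·5 + 1·3 + 1·4 = 60
B: 5·5 + 8·4 + 7·3 + 1·2 + 1·5 = 85
C: 5·1 + 8·2 + 7·1 + 1·4 + 1·2 = 34
E: 5·4 + 8·5 + 7·2 + 1·1 + 1·1 = 76
D: 5·3 + 8·3 + 7·4 + 1·5 + 1·3 = 75
B has the highest Borda score (85).

B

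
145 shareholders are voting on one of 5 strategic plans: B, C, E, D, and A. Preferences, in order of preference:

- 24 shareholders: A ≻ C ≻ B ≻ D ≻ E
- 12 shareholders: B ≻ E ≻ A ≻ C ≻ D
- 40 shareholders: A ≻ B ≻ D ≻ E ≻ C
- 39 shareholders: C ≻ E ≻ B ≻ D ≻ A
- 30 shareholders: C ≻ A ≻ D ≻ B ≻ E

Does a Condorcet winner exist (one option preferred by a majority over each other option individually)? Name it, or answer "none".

A

A vs B: 94–51 for A.
A vs C: 76–69 for A.
A vs E: 94–51 for A.
A vs D: 106–39 for A.
A beats every other option head-to-head.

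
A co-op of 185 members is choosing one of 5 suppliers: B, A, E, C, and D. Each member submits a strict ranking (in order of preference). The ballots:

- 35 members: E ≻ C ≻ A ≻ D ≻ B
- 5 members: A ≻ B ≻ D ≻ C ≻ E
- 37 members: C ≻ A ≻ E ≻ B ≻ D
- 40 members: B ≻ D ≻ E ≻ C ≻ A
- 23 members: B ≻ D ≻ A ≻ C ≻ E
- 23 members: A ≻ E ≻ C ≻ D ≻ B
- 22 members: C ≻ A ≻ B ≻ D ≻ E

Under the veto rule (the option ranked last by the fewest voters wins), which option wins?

Last-place votes: B 58, A 40, E 50, C 0, D 37.
C is ranked last by the fewest voters, so C wins.

C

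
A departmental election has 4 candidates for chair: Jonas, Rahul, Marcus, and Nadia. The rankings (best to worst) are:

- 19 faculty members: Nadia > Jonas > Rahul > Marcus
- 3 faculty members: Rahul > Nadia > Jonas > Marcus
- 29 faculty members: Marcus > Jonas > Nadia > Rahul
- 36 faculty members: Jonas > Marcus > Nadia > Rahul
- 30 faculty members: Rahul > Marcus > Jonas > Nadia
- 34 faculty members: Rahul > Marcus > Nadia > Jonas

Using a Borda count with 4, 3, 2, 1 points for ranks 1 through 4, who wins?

Jonas: 19·3 + 3·2 + 29·3 + 36·4 + 30·2 + 34·1 = 388
Rahul: 19·2 + 3·4 + 29·1 + 36·1 + 30·4 + 34·4 = 371
Marcus: 19·1 + 3·1 + 29·4 + 36·3 + 30·3 + 34·3 = 438
Nadia: 19·4 + 3·3 + 29·2 + 36·2 + 30·1 + 34·2 = 313
Marcus has the highest Borda score (438).

Marcus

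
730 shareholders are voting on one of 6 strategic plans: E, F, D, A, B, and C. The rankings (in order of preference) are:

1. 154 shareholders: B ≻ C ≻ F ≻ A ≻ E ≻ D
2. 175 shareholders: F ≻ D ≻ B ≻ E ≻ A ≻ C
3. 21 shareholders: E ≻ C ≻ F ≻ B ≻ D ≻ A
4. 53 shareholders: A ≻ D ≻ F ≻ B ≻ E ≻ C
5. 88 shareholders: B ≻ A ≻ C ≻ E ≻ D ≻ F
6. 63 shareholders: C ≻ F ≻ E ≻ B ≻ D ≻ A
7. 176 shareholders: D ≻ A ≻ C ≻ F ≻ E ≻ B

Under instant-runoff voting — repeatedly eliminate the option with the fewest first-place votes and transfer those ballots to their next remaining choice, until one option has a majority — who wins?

F

Round 1: E 21, F 175, D 176, A 53, B 242, C 63. Eliminate E.
Round 2: F 175, D 176, A 53, B 242, C 84. Eliminate A.
Round 3: F 175, D 229, B 242, C 84. Eliminate C.
Round 4: F 259, D 229, B 242. Eliminate D.
Round 5: F 488, B 242. F has a majority.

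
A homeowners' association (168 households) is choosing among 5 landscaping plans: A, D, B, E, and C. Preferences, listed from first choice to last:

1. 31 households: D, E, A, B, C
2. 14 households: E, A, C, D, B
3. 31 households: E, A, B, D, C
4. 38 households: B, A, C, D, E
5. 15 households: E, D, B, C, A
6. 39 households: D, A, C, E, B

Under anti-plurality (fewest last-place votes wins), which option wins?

D

Last-place votes: A 15, D 0, B 53, E 38, C 62.
D is ranked last by the fewest voters, so D wins.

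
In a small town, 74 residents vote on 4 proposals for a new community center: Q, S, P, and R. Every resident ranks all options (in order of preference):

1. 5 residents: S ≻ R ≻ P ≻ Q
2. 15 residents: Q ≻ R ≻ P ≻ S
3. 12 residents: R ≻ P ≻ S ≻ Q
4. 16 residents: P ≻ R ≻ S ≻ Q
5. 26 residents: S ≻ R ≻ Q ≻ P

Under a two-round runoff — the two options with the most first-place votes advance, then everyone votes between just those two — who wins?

P

Round 1 first-place votes: Q 15, S 31, P 16, R 12.
S and P advance.
Runoff: S is preferred to P by 31 voters; P by 43.
P wins the runoff.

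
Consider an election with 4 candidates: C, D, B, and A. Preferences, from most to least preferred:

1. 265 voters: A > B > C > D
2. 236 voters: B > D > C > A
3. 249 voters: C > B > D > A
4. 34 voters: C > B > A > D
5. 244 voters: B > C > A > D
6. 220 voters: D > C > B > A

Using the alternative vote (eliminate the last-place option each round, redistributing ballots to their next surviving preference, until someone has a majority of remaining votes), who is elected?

Round 1: C 283, D 220, B 480, A 265. Eliminate D.
Round 2: C 503, B 480, A 265. Eliminate A.
Round 3: C 503, B 745. B has a majority.

B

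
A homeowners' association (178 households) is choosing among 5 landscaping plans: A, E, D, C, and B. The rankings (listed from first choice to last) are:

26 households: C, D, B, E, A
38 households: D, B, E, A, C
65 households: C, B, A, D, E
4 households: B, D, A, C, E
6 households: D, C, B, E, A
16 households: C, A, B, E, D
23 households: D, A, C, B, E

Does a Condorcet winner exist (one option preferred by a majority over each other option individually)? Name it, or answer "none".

C

C vs A: 113–65 for C.
C vs E: 140–38 for C.
C vs D: 107–71 for C.
C vs B: 136–42 for C.
C beats every other option head-to-head.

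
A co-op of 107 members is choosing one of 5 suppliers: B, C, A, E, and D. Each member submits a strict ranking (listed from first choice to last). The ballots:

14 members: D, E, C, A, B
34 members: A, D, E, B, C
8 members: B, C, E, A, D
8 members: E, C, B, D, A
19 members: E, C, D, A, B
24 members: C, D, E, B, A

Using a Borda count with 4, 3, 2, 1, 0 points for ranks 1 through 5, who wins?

B: 14·0 + 34·1 + 8·4 + 8·2 + 19·0 + 24·1 = 106
C: 14·2 + 34·0 + 8·3 + 8·3 + 19·3 + 24·4 = 229
A: 14·1 + 34·4 + 8·1 + 8·0 + 19·1 + 24·0 = 177
E: 14·3 + 34·2 + 8·2 + 8·4 + 19·4 + 24·2 = 282
D: 14·4 + 34·3 + 8·0 + 8·1 + 19·2 + 24·3 = 276
E has the highest Borda score (282).

E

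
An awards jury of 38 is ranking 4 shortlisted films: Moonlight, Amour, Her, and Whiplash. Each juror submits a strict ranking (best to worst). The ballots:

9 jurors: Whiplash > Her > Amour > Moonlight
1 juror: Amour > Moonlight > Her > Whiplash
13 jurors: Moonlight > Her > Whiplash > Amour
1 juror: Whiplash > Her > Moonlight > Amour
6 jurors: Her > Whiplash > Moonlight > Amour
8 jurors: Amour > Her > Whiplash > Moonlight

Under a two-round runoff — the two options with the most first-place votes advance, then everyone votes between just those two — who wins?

Whiplash

Round 1 first-place votes: Moonlight 13, Amour 9, Her 6, Whiplash 10.
Moonlight and Whiplash advance.
Runoff: Moonlight is preferred to Whiplash by 14 voters; Whiplash by 24.
Whiplash wins the runoff.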